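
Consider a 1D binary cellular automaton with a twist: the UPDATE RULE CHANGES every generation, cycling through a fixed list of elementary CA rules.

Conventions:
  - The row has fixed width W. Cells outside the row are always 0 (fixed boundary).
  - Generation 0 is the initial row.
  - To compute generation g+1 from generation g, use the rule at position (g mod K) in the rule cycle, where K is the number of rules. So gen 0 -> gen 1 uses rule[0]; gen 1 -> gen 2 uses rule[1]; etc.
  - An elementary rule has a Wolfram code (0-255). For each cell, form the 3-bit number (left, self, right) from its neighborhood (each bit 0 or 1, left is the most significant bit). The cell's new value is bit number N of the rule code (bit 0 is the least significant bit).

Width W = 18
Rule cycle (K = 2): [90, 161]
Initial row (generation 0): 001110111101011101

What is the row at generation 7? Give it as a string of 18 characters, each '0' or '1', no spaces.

Answer: 010000000110110110

Derivation:
Gen 0: 001110111101011101
Gen 1 (rule 90): 011010100100010100
Gen 2 (rule 161): 000101000001001001
Gen 3 (rule 90): 001000100010110110
Gen 4 (rule 161): 100010001001001000
Gen 5 (rule 90): 010101010110110100
Gen 6 (rule 161): 001010101001001001
Gen 7 (rule 90): 010000000110110110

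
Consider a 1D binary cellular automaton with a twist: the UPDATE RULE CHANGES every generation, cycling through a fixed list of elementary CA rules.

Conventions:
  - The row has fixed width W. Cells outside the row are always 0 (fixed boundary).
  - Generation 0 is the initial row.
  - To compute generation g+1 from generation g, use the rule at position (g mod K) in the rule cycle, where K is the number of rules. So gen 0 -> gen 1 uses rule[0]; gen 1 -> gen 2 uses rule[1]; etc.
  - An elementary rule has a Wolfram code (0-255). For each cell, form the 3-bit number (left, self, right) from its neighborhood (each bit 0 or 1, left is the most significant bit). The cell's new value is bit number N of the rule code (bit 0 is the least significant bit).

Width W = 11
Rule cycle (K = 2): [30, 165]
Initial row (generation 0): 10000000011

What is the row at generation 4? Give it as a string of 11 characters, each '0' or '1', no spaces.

Gen 0: 10000000011
Gen 1 (rule 30): 11000000110
Gen 2 (rule 165): 00011110000
Gen 3 (rule 30): 00110001000
Gen 4 (rule 165): 10000101011

Answer: 10000101011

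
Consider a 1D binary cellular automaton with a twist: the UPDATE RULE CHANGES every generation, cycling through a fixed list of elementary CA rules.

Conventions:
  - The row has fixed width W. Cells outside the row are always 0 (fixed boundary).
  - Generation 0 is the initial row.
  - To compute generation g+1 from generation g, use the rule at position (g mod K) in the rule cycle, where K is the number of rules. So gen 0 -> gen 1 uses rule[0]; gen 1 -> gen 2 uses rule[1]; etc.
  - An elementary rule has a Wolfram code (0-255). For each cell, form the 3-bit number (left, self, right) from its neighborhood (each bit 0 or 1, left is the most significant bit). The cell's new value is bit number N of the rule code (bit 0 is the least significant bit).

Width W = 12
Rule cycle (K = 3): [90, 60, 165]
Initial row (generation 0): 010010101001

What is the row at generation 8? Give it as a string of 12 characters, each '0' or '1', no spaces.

Gen 0: 010010101001
Gen 1 (rule 90): 101100000110
Gen 2 (rule 60): 111010000101
Gen 3 (rule 165): 010110110111
Gen 4 (rule 90): 100110110101
Gen 5 (rule 60): 110101101111
Gen 6 (rule 165): 001110010110
Gen 7 (rule 90): 011011100111
Gen 8 (rule 60): 010110010100

Answer: 010110010100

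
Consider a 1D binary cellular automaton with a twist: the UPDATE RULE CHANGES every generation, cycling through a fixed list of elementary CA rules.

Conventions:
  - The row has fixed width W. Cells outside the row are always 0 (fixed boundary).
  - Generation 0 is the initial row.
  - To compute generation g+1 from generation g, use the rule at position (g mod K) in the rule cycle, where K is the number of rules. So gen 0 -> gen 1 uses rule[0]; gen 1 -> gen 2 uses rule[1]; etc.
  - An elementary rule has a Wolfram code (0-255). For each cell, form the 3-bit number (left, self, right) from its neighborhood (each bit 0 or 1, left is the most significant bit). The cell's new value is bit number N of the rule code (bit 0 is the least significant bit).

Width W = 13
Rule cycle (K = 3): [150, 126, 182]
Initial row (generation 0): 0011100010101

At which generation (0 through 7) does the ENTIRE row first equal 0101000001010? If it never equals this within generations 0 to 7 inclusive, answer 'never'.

Answer: 6

Derivation:
Gen 0: 0011100010101
Gen 1 (rule 150): 0101010110101
Gen 2 (rule 126): 1111111111111
Gen 3 (rule 182): 0111111111110
Gen 4 (rule 150): 1011111111101
Gen 5 (rule 126): 1110000000111
Gen 6 (rule 182): 0101000001010
Gen 7 (rule 150): 1101100011011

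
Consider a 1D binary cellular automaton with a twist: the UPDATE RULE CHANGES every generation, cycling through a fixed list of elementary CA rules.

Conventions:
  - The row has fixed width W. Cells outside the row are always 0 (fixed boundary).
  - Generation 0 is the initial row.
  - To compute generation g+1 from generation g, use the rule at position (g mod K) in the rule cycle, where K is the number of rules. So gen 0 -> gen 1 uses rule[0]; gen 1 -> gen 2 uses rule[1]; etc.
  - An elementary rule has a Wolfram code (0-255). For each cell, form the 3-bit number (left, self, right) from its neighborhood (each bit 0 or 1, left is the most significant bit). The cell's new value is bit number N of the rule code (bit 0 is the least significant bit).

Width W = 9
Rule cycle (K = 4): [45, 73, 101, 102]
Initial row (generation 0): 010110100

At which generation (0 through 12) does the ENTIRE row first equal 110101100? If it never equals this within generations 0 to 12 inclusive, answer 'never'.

Answer: never

Derivation:
Gen 0: 010110100
Gen 1 (rule 45): 011101101
Gen 2 (rule 73): 010101100
Gen 3 (rule 101): 011110101
Gen 4 (rule 102): 100011111
Gen 5 (rule 45): 101010000
Gen 6 (rule 73): 000000111
Gen 7 (rule 101): 111110001
Gen 8 (rule 102): 000010011
Gen 9 (rule 45): 111010010
Gen 10 (rule 73): 101000000
Gen 11 (rule 101): 111011111
Gen 12 (rule 102): 001100001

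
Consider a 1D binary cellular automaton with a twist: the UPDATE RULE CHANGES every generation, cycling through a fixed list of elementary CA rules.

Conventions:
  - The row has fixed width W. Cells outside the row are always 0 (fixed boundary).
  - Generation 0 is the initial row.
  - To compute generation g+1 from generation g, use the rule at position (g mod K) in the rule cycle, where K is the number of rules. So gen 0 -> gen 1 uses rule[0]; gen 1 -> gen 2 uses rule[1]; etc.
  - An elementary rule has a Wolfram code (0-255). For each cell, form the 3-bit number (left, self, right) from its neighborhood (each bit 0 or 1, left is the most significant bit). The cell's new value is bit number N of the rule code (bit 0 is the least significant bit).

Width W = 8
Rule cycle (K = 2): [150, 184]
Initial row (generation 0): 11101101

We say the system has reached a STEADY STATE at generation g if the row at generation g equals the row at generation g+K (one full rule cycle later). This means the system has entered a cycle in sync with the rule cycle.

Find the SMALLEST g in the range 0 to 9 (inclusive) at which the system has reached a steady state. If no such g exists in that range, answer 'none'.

Answer: none

Derivation:
Gen 0: 11101101
Gen 1 (rule 150): 01000001
Gen 2 (rule 184): 00100000
Gen 3 (rule 150): 01110000
Gen 4 (rule 184): 01101000
Gen 5 (rule 150): 10001100
Gen 6 (rule 184): 01001010
Gen 7 (rule 150): 11111011
Gen 8 (rule 184): 11110110
Gen 9 (rule 150): 01100001
Gen 10 (rule 184): 01010000
Gen 11 (rule 150): 11011000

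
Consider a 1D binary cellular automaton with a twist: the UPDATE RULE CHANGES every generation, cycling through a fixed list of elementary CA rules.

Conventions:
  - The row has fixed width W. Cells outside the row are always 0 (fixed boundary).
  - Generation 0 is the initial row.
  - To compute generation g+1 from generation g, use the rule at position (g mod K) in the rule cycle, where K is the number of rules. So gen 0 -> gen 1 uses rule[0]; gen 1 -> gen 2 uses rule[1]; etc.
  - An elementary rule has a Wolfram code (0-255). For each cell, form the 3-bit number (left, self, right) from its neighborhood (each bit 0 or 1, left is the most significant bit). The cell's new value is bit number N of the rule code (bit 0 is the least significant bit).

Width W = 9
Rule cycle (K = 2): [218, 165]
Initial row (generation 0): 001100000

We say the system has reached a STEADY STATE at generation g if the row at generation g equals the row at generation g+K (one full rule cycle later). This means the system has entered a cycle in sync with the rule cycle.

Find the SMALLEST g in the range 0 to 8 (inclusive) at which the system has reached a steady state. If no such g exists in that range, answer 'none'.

Answer: 3

Derivation:
Gen 0: 001100000
Gen 1 (rule 218): 011110000
Gen 2 (rule 165): 001100111
Gen 3 (rule 218): 011111111
Gen 4 (rule 165): 001111110
Gen 5 (rule 218): 011111111
Gen 6 (rule 165): 001111110
Gen 7 (rule 218): 011111111
Gen 8 (rule 165): 001111110
Gen 9 (rule 218): 011111111
Gen 10 (rule 165): 001111110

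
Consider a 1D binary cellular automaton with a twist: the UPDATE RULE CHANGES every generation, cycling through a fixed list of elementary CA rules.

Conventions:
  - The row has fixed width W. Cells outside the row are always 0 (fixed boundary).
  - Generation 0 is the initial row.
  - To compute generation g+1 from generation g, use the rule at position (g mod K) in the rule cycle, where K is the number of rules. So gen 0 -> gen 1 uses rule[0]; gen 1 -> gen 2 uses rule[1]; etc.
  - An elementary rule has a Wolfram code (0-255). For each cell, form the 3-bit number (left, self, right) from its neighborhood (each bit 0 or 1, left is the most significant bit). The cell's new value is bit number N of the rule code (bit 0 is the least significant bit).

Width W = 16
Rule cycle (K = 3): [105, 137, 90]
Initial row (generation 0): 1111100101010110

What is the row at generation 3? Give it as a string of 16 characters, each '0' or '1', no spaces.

Answer: 0101010100011110

Derivation:
Gen 0: 1111100101010110
Gen 1 (rule 105): 1000100010101110
Gen 2 (rule 137): 0010001000001100
Gen 3 (rule 90): 0101010100011110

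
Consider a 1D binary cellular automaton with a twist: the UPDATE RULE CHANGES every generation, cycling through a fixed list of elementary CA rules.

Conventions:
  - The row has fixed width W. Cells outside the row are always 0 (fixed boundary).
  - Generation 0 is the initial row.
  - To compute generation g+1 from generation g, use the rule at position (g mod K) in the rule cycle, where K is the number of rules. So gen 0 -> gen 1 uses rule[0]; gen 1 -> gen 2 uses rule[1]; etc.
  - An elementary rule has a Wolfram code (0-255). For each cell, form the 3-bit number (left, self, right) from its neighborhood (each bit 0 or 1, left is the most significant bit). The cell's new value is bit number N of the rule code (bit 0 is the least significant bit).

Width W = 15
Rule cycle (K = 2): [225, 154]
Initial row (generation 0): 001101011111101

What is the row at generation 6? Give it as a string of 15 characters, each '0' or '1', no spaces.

Gen 0: 001101011111101
Gen 1 (rule 225): 100110101111110
Gen 2 (rule 154): 011100001111101
Gen 3 (rule 225): 001101100111110
Gen 4 (rule 154): 011001011111101
Gen 5 (rule 225): 001000101111110
Gen 6 (rule 154): 010101001111101

Answer: 010101001111101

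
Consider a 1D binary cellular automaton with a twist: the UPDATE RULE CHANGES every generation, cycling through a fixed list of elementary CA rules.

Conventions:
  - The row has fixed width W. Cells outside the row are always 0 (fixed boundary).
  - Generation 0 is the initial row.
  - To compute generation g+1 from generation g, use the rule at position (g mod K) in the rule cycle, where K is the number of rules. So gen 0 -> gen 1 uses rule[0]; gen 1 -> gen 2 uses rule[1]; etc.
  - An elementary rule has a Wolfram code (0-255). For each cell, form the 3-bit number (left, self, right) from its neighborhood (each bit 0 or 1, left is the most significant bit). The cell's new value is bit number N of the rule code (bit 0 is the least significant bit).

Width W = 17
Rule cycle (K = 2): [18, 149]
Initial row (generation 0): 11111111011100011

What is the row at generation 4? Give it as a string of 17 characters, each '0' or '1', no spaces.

Gen 0: 11111111011100011
Gen 1 (rule 18): 00000000000010100
Gen 2 (rule 149): 11111111111010111
Gen 3 (rule 18): 00000000000000000
Gen 4 (rule 149): 11111111111111111

Answer: 11111111111111111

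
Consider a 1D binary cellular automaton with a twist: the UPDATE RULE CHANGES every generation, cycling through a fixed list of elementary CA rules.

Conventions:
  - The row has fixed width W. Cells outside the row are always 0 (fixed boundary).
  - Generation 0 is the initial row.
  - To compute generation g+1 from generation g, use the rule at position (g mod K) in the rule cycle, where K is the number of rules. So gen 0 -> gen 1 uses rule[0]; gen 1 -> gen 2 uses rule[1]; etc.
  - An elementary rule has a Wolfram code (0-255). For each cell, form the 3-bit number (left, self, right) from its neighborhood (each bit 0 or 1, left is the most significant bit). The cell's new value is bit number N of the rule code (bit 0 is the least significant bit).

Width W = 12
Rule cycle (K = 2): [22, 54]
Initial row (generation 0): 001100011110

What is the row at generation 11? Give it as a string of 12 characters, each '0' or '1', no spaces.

Gen 0: 001100011110
Gen 1 (rule 22): 010010100001
Gen 2 (rule 54): 111111110011
Gen 3 (rule 22): 000000001100
Gen 4 (rule 54): 000000010010
Gen 5 (rule 22): 000000111111
Gen 6 (rule 54): 000001000000
Gen 7 (rule 22): 000011100000
Gen 8 (rule 54): 000100010000
Gen 9 (rule 22): 001110111000
Gen 10 (rule 54): 010001000100
Gen 11 (rule 22): 111011101110

Answer: 111011101110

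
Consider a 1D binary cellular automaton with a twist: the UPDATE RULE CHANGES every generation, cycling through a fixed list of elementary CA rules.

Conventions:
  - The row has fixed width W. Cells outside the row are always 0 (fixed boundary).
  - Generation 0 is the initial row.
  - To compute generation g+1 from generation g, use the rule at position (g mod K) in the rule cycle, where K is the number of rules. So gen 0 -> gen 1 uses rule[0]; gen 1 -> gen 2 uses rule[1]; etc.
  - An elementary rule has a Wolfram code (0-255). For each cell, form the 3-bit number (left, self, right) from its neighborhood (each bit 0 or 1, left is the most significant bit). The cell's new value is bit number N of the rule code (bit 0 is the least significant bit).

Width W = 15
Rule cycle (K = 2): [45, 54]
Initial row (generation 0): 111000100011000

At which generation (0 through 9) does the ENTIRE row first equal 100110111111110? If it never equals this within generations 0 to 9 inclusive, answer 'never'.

Answer: never

Derivation:
Gen 0: 111000100011000
Gen 1 (rule 45): 100010101010011
Gen 2 (rule 54): 110111111111100
Gen 3 (rule 45): 101100000000001
Gen 4 (rule 54): 110010000000011
Gen 5 (rule 45): 100010111111010
Gen 6 (rule 54): 110111000000111
Gen 7 (rule 45): 101100011110100
Gen 8 (rule 54): 110010100001110
Gen 9 (rule 45): 100011101101000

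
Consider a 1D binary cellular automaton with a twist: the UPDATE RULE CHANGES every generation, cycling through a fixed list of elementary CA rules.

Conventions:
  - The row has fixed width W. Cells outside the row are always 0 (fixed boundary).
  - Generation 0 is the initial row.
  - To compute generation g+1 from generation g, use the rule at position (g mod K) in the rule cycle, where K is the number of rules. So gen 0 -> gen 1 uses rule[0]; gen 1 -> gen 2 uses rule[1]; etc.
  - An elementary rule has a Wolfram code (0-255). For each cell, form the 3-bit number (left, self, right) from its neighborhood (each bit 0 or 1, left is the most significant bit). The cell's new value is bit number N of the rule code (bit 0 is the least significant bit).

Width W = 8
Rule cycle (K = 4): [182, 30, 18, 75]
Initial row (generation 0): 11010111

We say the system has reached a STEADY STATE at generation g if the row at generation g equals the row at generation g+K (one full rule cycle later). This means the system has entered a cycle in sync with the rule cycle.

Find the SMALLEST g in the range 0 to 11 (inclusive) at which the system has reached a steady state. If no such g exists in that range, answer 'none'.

Gen 0: 11010111
Gen 1 (rule 182): 00111010
Gen 2 (rule 30): 01100011
Gen 3 (rule 18): 10010100
Gen 4 (rule 75): 00100001
Gen 5 (rule 182): 01110011
Gen 6 (rule 30): 11001110
Gen 7 (rule 18): 00110001
Gen 8 (rule 75): 11110110
Gen 9 (rule 182): 01101001
Gen 10 (rule 30): 11001111
Gen 11 (rule 18): 00110000
Gen 12 (rule 75): 11110111
Gen 13 (rule 182): 01101010
Gen 14 (rule 30): 11001011
Gen 15 (rule 18): 00110000

Answer: 11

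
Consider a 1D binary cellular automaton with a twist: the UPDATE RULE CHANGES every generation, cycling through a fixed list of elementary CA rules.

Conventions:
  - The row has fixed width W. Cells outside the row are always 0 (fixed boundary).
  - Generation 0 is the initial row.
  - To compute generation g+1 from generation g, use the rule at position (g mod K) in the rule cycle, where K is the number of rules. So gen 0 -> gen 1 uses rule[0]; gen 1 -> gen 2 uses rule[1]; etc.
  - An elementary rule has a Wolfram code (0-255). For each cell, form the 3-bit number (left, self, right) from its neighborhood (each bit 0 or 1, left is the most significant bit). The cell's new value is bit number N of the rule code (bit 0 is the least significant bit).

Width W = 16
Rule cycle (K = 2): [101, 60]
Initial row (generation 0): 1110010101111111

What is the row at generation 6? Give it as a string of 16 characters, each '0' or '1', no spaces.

Answer: 0100100000011001

Derivation:
Gen 0: 1110010101111111
Gen 1 (rule 101): 0010011110000001
Gen 2 (rule 60): 0011010001000001
Gen 3 (rule 101): 1001110101011101
Gen 4 (rule 60): 1101001111110011
Gen 5 (rule 101): 0111000000010001
Gen 6 (rule 60): 0100100000011001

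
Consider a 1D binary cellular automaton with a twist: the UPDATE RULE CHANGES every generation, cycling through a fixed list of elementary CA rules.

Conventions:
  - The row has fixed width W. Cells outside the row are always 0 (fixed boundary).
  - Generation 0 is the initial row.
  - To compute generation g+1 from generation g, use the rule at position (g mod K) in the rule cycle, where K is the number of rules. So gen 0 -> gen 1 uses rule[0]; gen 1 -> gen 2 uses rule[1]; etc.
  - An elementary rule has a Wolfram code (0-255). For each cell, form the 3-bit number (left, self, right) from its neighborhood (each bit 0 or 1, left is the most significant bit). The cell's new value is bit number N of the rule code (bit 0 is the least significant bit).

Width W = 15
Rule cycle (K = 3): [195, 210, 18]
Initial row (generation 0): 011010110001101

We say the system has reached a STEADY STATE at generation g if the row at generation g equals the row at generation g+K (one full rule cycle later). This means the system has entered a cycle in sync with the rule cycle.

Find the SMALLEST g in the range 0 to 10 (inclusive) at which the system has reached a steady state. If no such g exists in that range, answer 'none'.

Gen 0: 011010110001101
Gen 1 (rule 195): 101000010110100
Gen 2 (rule 210): 000100100010010
Gen 3 (rule 18): 001011010101101
Gen 4 (rule 195): 110001000000100
Gen 5 (rule 210): 011010100001010
Gen 6 (rule 18): 100000010010001
Gen 7 (rule 195): 001111100100110
Gen 8 (rule 210): 010111111011011
Gen 9 (rule 18): 100000000000000
Gen 10 (rule 195): 001111111111111
Gen 11 (rule 210): 010111111111111
Gen 12 (rule 18): 100000000000000
Gen 13 (rule 195): 001111111111111

Answer: 9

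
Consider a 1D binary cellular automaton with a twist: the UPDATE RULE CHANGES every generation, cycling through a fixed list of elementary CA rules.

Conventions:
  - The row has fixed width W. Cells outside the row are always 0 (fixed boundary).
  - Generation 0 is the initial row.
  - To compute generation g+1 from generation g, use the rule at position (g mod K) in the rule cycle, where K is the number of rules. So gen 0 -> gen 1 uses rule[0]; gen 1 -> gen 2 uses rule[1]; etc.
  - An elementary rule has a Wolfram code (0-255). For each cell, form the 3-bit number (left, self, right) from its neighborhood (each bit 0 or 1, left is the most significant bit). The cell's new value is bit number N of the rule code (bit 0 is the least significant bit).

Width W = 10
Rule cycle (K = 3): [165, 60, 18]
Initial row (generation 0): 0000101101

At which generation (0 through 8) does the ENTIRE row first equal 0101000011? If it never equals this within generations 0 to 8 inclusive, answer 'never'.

Answer: never

Derivation:
Gen 0: 0000101101
Gen 1 (rule 165): 1110110011
Gen 2 (rule 60): 1001101010
Gen 3 (rule 18): 0110000001
Gen 4 (rule 165): 0000111101
Gen 5 (rule 60): 0000100011
Gen 6 (rule 18): 0001010100
Gen 7 (rule 165): 1101111101
Gen 8 (rule 60): 1011000011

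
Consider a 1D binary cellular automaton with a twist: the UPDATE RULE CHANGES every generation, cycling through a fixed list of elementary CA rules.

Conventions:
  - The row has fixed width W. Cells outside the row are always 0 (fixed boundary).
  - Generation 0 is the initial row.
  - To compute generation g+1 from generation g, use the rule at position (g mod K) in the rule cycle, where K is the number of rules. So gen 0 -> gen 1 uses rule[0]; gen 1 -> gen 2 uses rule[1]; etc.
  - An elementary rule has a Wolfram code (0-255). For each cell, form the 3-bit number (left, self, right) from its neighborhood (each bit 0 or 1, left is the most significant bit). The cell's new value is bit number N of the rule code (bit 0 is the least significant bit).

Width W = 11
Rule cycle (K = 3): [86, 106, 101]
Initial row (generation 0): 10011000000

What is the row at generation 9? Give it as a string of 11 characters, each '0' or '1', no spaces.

Gen 0: 10011000000
Gen 1 (rule 86): 11101100000
Gen 2 (rule 106): 10111100000
Gen 3 (rule 101): 11000101111
Gen 4 (rule 86): 01101100001
Gen 5 (rule 106): 11111100010
Gen 6 (rule 101): 00000101010
Gen 7 (rule 86): 00001101011
Gen 8 (rule 106): 00011110111
Gen 9 (rule 101): 11000011001

Answer: 11000011001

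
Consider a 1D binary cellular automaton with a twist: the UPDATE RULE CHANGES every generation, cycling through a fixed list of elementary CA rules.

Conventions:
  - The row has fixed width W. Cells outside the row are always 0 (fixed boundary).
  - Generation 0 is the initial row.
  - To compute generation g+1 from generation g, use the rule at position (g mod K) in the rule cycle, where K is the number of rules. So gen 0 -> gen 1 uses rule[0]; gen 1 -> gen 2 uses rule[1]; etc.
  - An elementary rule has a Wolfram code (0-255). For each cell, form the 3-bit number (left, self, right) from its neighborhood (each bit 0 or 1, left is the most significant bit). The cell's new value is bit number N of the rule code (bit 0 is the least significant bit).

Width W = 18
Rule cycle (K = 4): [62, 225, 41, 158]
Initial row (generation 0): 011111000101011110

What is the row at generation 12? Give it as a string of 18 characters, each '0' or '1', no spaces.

Gen 0: 011111000101011110
Gen 1 (rule 62): 110000101111110001
Gen 2 (rule 225): 010110010111110100
Gen 3 (rule 41): 001100001100001001
Gen 4 (rule 158): 011010011010011111
Gen 5 (rule 62): 110111110111110000
Gen 6 (rule 225): 011011111011110111
Gen 7 (rule 41): 010110000110001100
Gen 8 (rule 158): 110101001101011010
Gen 9 (rule 62): 101111111011110111
Gen 10 (rule 225): 010111111101111011
Gen 11 (rule 41): 001100000011000110
Gen 12 (rule 158): 011010000110101101

Answer: 011010000110101101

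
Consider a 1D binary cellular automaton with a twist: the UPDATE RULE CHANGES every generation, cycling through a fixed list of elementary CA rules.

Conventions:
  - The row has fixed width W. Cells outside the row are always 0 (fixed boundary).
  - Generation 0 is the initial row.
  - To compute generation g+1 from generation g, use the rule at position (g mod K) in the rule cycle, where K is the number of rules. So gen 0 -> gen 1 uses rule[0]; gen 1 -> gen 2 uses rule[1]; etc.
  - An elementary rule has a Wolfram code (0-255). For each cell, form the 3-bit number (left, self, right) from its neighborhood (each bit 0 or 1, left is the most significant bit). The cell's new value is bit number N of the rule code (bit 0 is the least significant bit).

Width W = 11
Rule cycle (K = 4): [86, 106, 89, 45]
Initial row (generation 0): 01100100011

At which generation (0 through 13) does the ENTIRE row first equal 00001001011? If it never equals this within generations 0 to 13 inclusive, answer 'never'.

Answer: never

Derivation:
Gen 0: 01100100011
Gen 1 (rule 86): 10111110101
Gen 2 (rule 106): 01100011010
Gen 3 (rule 89): 01111011001
Gen 4 (rule 45): 01000110001
Gen 5 (rule 86): 11101011011
Gen 6 (rule 106): 10110111111
Gen 7 (rule 89): 00110100001
Gen 8 (rule 45): 10101101101
Gen 9 (rule 86): 10100100101
Gen 10 (rule 106): 01001001010
Gen 11 (rule 89): 00100100001
Gen 12 (rule 45): 10100101101
Gen 13 (rule 86): 10111100101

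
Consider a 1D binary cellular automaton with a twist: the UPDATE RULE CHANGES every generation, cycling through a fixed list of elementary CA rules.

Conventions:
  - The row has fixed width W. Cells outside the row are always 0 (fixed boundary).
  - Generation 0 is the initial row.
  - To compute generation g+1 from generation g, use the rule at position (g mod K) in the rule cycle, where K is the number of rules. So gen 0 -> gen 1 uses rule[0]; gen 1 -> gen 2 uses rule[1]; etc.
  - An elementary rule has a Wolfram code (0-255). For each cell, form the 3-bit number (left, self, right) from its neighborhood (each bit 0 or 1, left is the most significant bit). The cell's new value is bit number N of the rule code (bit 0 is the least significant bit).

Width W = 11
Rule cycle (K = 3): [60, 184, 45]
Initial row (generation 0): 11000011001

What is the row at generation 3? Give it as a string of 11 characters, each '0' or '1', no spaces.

Gen 0: 11000011001
Gen 1 (rule 60): 10100010101
Gen 2 (rule 184): 01010001010
Gen 3 (rule 45): 01110101110

Answer: 01110101110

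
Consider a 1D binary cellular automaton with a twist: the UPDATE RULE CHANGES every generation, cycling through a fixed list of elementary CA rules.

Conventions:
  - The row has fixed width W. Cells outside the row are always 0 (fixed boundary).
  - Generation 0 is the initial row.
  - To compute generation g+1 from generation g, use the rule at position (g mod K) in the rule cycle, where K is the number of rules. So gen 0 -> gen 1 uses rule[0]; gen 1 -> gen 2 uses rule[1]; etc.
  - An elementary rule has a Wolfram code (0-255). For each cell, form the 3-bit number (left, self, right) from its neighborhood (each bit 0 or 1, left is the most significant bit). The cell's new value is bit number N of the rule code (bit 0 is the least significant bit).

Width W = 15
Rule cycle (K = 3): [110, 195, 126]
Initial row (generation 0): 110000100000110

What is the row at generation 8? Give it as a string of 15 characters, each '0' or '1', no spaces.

Answer: 011011010111110

Derivation:
Gen 0: 110000100000110
Gen 1 (rule 110): 110001100001110
Gen 2 (rule 195): 010110101110110
Gen 3 (rule 126): 111111111011111
Gen 4 (rule 110): 100000001110001
Gen 5 (rule 195): 001111110110110
Gen 6 (rule 126): 011000011111111
Gen 7 (rule 110): 111000110000001
Gen 8 (rule 195): 011011010111110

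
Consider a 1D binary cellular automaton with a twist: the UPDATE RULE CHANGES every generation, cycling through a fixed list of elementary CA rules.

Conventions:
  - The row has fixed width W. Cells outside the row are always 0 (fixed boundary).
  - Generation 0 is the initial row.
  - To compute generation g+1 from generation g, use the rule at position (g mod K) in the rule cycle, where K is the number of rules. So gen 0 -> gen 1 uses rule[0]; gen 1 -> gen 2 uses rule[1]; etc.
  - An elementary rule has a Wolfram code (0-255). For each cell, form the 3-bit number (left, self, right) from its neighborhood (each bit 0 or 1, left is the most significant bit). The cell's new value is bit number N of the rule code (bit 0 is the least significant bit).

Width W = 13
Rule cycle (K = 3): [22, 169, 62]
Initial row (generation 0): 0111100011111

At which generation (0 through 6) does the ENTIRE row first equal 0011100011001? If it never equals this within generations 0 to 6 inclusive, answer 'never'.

Answer: never

Derivation:
Gen 0: 0111100011111
Gen 1 (rule 22): 1000010100000
Gen 2 (rule 169): 0011001001111
Gen 3 (rule 62): 0110111111000
Gen 4 (rule 22): 1000000000100
Gen 5 (rule 169): 0011111110001
Gen 6 (rule 62): 0110000001011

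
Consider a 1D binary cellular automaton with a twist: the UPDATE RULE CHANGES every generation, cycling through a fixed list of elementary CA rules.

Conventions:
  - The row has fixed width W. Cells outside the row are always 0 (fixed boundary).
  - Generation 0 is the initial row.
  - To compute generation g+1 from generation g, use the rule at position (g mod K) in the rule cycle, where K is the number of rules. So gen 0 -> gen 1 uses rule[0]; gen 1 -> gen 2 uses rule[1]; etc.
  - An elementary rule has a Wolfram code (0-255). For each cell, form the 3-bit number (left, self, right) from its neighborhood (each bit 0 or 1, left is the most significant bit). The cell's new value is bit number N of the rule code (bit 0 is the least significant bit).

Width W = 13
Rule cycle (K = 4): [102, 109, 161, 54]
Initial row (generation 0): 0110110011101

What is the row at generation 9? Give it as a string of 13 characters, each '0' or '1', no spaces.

Answer: 0000001011000

Derivation:
Gen 0: 0110110011101
Gen 1 (rule 102): 1011010100111
Gen 2 (rule 109): 1111111100101
Gen 3 (rule 161): 0111111000010
Gen 4 (rule 54): 1000000100111
Gen 5 (rule 102): 1000001101001
Gen 6 (rule 109): 1011101111001
Gen 7 (rule 161): 0101010110000
Gen 8 (rule 54): 1111111001000
Gen 9 (rule 102): 0000001011000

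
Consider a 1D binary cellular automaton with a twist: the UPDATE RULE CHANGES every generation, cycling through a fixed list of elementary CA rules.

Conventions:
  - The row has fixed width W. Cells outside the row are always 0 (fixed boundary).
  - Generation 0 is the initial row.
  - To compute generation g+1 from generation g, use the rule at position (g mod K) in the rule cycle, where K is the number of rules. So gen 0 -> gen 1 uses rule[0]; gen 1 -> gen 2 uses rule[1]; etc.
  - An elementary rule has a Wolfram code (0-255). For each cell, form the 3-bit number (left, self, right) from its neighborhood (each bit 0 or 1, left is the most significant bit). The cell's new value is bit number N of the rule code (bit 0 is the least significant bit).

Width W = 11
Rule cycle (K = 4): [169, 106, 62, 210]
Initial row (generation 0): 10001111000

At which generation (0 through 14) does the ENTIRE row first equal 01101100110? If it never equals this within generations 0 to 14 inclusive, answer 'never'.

Gen 0: 10001111000
Gen 1 (rule 169): 00101110011
Gen 2 (rule 106): 01011010111
Gen 3 (rule 62): 11110111100
Gen 4 (rule 210): 01110011110
Gen 5 (rule 169): 01100011100
Gen 6 (rule 106): 11100110100
Gen 7 (rule 62): 10011101110
Gen 8 (rule 210): 01101100111
Gen 9 (rule 169): 01011000110
Gen 10 (rule 106): 10111001110
Gen 11 (rule 62): 11100111001
Gen 12 (rule 210): 01111011110
Gen 13 (rule 169): 01110111100
Gen 14 (rule 106): 11011100100

Answer: never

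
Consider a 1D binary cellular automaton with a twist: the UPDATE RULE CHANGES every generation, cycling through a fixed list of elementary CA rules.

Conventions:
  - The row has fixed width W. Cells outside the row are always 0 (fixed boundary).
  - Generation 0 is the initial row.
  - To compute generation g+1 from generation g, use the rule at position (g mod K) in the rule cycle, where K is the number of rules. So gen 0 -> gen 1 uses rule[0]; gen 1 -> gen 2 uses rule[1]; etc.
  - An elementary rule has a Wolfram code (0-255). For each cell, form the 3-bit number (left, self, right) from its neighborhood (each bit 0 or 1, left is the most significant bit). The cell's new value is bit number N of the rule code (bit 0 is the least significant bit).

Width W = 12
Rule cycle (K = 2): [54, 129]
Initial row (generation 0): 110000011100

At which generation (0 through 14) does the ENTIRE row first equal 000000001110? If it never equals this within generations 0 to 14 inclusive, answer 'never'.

Gen 0: 110000011100
Gen 1 (rule 54): 001000100010
Gen 2 (rule 129): 100010001000
Gen 3 (rule 54): 110111011100
Gen 4 (rule 129): 000010001001
Gen 5 (rule 54): 000111011111
Gen 6 (rule 129): 110010001110
Gen 7 (rule 54): 001111010001
Gen 8 (rule 129): 100110000100
Gen 9 (rule 54): 111001001110
Gen 10 (rule 129): 010000000100
Gen 11 (rule 54): 111000001110
Gen 12 (rule 129): 010011100100
Gen 13 (rule 54): 111100011110
Gen 14 (rule 129): 011001001100

Answer: never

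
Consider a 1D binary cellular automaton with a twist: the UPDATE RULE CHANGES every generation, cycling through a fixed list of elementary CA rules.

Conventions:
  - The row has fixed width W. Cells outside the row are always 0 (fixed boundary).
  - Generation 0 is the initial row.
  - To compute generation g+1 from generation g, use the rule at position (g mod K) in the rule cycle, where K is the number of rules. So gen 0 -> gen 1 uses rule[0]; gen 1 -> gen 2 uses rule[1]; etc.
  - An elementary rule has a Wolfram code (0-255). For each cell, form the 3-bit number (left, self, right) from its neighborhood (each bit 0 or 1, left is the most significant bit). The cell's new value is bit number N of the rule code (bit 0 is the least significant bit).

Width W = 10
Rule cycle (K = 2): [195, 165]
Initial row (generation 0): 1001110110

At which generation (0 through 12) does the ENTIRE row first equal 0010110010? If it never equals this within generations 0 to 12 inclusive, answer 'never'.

Gen 0: 1001110110
Gen 1 (rule 195): 0010110010
Gen 2 (rule 165): 1011000010
Gen 3 (rule 195): 0001011100
Gen 4 (rule 165): 1101101001
Gen 5 (rule 195): 0100100010
Gen 6 (rule 165): 0100101010
Gen 7 (rule 195): 1001000000
Gen 8 (rule 165): 1001011111
Gen 9 (rule 195): 0010001111
Gen 10 (rule 165): 1010100110
Gen 11 (rule 195): 0000001010
Gen 12 (rule 165): 1111101110

Answer: 1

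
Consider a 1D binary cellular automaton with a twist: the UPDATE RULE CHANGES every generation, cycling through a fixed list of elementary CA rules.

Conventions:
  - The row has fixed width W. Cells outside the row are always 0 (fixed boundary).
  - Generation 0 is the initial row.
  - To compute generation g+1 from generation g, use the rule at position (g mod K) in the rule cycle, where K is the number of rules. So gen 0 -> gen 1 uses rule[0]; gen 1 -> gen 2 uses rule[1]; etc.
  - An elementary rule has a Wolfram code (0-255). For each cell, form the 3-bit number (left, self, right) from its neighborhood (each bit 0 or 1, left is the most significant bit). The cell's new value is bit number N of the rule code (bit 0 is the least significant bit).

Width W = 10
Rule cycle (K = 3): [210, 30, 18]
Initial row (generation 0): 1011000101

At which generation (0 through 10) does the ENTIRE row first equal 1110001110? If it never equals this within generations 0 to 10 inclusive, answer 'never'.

Answer: never

Derivation:
Gen 0: 1011000101
Gen 1 (rule 210): 0001101000
Gen 2 (rule 30): 0011001100
Gen 3 (rule 18): 0100110010
Gen 4 (rule 210): 1011011101
Gen 5 (rule 30): 1010010001
Gen 6 (rule 18): 0001101010
Gen 7 (rule 210): 0010100001
Gen 8 (rule 30): 0110110011
Gen 9 (rule 18): 1000001100
Gen 10 (rule 210): 0100010110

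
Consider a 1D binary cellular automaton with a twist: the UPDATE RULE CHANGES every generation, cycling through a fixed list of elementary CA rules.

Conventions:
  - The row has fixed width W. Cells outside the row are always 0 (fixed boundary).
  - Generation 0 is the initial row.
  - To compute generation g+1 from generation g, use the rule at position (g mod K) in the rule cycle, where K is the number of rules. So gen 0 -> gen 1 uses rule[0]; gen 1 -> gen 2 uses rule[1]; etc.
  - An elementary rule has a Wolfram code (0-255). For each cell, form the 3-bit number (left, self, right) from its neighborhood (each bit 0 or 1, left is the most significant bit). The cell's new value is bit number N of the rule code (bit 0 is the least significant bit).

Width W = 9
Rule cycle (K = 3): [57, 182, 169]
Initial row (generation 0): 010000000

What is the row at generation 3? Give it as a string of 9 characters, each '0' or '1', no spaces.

Gen 0: 010000000
Gen 1 (rule 57): 001111111
Gen 2 (rule 182): 010111110
Gen 3 (rule 169): 001111100

Answer: 001111100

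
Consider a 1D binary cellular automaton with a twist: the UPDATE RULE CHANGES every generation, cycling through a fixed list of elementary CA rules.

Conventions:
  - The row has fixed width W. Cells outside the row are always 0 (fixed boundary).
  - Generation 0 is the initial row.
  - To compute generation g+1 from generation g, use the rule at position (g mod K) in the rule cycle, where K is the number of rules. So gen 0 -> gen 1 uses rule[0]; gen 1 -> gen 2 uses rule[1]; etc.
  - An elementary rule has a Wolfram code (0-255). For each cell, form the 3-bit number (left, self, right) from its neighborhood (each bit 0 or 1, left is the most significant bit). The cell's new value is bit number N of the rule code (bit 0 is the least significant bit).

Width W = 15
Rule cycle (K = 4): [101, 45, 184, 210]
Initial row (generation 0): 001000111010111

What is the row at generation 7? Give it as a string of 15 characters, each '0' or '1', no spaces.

Answer: 101110100111010

Derivation:
Gen 0: 001000111010111
Gen 1 (rule 101): 101010001111001
Gen 2 (rule 45): 111110101000001
Gen 3 (rule 184): 111101010100000
Gen 4 (rule 210): 011100000010000
Gen 5 (rule 101): 000101111010111
Gen 6 (rule 45): 110111000111100
Gen 7 (rule 184): 101110100111010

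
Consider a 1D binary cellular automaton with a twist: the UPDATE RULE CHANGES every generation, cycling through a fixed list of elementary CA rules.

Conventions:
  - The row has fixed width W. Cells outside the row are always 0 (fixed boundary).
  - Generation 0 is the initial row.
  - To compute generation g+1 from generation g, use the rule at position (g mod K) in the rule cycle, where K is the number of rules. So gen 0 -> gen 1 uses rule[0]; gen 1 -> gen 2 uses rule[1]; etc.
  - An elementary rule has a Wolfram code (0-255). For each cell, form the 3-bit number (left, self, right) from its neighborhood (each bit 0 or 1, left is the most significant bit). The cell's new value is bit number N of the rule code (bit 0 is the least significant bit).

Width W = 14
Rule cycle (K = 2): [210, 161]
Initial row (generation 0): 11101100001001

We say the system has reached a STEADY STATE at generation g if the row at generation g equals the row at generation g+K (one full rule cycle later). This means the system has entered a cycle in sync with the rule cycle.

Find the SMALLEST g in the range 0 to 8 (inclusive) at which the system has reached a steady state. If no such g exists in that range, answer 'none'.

Answer: none

Derivation:
Gen 0: 11101100001001
Gen 1 (rule 210): 01100110010110
Gen 2 (rule 161): 00000000001000
Gen 3 (rule 210): 00000000010100
Gen 4 (rule 161): 11111111001001
Gen 5 (rule 210): 01111111110110
Gen 6 (rule 161): 00111111101000
Gen 7 (rule 210): 01011111100100
Gen 8 (rule 161): 00101111000001
Gen 9 (rule 210): 01000111100010
Gen 10 (rule 161): 00010011001000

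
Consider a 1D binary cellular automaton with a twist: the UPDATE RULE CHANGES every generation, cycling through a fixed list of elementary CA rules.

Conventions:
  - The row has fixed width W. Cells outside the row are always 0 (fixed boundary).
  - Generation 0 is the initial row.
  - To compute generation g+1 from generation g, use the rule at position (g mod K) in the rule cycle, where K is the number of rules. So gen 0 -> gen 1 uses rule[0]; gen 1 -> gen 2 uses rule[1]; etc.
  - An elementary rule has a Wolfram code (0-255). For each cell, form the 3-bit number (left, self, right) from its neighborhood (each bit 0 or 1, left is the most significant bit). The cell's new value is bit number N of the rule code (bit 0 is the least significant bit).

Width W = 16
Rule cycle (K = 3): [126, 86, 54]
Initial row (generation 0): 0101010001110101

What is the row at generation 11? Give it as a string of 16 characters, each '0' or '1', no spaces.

Gen 0: 0101010001110101
Gen 1 (rule 126): 1111111011011111
Gen 2 (rule 86): 0000001001000001
Gen 3 (rule 54): 0000011111100011
Gen 4 (rule 126): 0000110000110111
Gen 5 (rule 86): 0001011001010001
Gen 6 (rule 54): 0011100111111011
Gen 7 (rule 126): 0110111100001111
Gen 8 (rule 86): 1010000110010001
Gen 9 (rule 54): 1111001001111011
Gen 10 (rule 126): 1001111111001111
Gen 11 (rule 86): 1110000001110001

Answer: 1110000001110001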